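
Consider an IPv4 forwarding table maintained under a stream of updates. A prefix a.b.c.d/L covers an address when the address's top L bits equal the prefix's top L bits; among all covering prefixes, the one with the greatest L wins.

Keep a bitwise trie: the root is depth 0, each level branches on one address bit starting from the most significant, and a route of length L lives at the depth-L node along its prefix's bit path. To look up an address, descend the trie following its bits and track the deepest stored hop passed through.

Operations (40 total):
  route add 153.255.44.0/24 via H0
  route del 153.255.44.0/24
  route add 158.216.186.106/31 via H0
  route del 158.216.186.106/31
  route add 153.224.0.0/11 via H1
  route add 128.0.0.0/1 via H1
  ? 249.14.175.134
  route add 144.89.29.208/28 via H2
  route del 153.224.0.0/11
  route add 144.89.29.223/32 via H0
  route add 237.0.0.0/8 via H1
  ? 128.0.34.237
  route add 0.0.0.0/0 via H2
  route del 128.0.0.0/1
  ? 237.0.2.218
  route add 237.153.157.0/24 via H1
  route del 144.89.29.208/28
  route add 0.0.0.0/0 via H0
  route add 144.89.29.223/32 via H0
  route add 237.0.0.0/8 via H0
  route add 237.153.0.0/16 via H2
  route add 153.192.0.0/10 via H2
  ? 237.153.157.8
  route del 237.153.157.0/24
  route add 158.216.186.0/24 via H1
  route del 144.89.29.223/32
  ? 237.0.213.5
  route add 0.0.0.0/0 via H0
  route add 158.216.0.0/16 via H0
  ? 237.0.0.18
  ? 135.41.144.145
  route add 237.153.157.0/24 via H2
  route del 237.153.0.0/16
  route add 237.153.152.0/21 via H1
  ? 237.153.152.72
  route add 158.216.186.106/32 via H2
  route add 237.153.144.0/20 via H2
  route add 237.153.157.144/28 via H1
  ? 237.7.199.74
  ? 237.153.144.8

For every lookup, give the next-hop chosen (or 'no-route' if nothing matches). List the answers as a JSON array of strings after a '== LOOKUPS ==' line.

Trace:
  + 153.255.44.0/24 (H0) depth=24
  del 153.255.44.0/24 (clear depth 24)
  + 158.216.186.106/31 (H0) depth=31
  del 158.216.186.106/31 (clear depth 31)
  + 153.224.0.0/11 (H1) depth=11
  + 128.0.0.0/1 (H1) depth=1
  ? 249.14.175.134  path d0:-→d1:H1  best=H1
  + 144.89.29.208/28 (H2) depth=28
  del 153.224.0.0/11 (clear depth 11)
  + 144.89.29.223/32 (H0) depth=32
  + 237.0.0.0/8 (H1) depth=8
  ? 128.0.34.237  path d0:-→d1:H1→d2:-→d3:-  best=H1
  + 0.0.0.0/0 (H2) depth=0
  del 128.0.0.0/1 (clear depth 1)
  ? 237.0.2.218  path d0:H2→d1:-→d2:-→d3:-→d4:-→d5:-→d6:-→d7:-→d8:H1  best=H1
  + 237.153.157.0/24 (H1) depth=24
  del 144.89.29.208/28 (clear depth 28)
  + 0.0.0.0/0 (H0) depth=0
  + 144.89.29.223/32 (H0) depth=32
  + 237.0.0.0/8 (H0) depth=8
  + 237.153.0.0/16 (H2) depth=16
  + 153.192.0.0/10 (H2) depth=10
  ? 237.153.157.8  path d0:H0→d1:-→d2:-→d3:-→d4:-→d5:-→d6:-→d7:-→d8:H0→d9:-→d10:-→d11:-→d12:-→d13:-→d14:-→d15:-→d16:H2→d17:-→d18:-→d19:-→d20:-→d21:-→d22:-→d23:-→d24:H1  best=H1
  del 237.153.157.0/24 (clear depth 24)
  + 158.216.186.0/24 (H1) depth=24
  del 144.89.29.223/32 (clear depth 32)
  ? 237.0.213.5  path d0:H0→d1:-→d2:-→d3:-→d4:-→d5:-→d6:-→d7:-→d8:H0  best=H0
  + 0.0.0.0/0 (H0) depth=0
  + 158.216.0.0/16 (H0) depth=16
  ? 237.0.0.18  path d0:H0→d1:-→d2:-→d3:-→d4:-→d5:-→d6:-→d7:-→d8:H0  best=H0
  ? 135.41.144.145  path d0:H0→d1:-→d2:-→d3:-  best=H0
  + 237.153.157.0/24 (H2) depth=24
  del 237.153.0.0/16 (clear depth 16)
  + 237.153.152.0/21 (H1) depth=21
  ? 237.153.152.72  path d0:H0→d1:-→d2:-→d3:-→d4:-→d5:-→d6:-→d7:-→d8:H0→d9:-→d10:-→d11:-→d12:-→d13:-→d14:-→d15:-→d16:-→d17:-→d18:-→d19:-→d20:-→d21:H1  best=H1
  + 158.216.186.106/32 (H2) depth=32
  + 237.153.144.0/20 (H2) depth=20
  + 237.153.157.144/28 (H1) depth=28
  ? 237.7.199.74  path d0:H0→d1:-→d2:-→d3:-→d4:-→d5:-→d6:-→d7:-→d8:H0  best=H0
  ? 237.153.144.8  path d0:H0→d1:-→d2:-→d3:-→d4:-→d5:-→d6:-→d7:-→d8:H0→d9:-→d10:-→d11:-→d12:-→d13:-→d14:-→d15:-→d16:-→d17:-→d18:-→d19:-→d20:H2  best=H2

== LOOKUPS ==
["H1","H1","H1","H1","H0","H0","H0","H1","H0","H2"]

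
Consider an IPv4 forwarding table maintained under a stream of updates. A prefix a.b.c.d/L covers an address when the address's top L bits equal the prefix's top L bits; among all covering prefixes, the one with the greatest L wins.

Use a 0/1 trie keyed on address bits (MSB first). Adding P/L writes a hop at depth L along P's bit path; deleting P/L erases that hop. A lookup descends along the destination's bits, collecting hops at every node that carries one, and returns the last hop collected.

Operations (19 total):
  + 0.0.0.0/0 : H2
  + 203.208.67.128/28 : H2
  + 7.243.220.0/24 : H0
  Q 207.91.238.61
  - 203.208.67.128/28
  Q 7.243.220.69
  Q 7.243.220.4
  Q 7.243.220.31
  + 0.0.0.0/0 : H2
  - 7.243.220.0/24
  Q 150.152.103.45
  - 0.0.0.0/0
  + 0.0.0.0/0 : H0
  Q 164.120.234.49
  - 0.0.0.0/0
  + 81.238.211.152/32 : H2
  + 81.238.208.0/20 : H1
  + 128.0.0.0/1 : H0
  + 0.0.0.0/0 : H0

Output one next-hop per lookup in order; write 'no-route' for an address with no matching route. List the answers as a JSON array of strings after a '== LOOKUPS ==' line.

Process each operation:
  + 0.0.0.0/0 (H2) depth=0
  + 203.208.67.128/28 (H2) depth=28
  + 7.243.220.0/24 (H0) depth=24
  ? 207.91.238.61  path d0:H2→d1:-→d2:-→d3:-→d4:-→d5:-  best=H2
  del 203.208.67.128/28 (clear depth 28)
  ? 7.243.220.69  path d0:H2→d1:-→d2:-→d3:-→d4:-→d5:-→d6:-→d7:-→d8:-→d9:-→d10:-→d11:-→d12:-→d13:-→d14:-→d15:-→d16:-→d17:-→d18:-→d19:-→d20:-→d21:-→d22:-→d23:-→d24:H0  best=H0
  ? 7.243.220.4  path d0:H2→d1:-→d2:-→d3:-→d4:-→d5:-→d6:-→d7:-→d8:-→d9:-→d10:-→d11:-→d12:-→d13:-→d14:-→d15:-→d16:-→d17:-→d18:-→d19:-→d20:-→d21:-→d22:-→d23:-→d24:H0  best=H0
  ? 7.243.220.31  path d0:H2→d1:-→d2:-→d3:-→d4:-→d5:-→d6:-→d7:-→d8:-→d9:-→d10:-→d11:-→d12:-→d13:-→d14:-→d15:-→d16:-→d17:-→d18:-→d19:-→d20:-→d21:-→d22:-→d23:-→d24:H0  best=H0
  + 0.0.0.0/0 (H2) depth=0
  del 7.243.220.0/24 (clear depth 24)
  ? 150.152.103.45  path d0:H2→d1:-  best=H2
  del 0.0.0.0/0 (clear depth 0)
  + 0.0.0.0/0 (H0) depth=0
  ? 164.120.234.49  path d0:H0→d1:-  best=H0
  del 0.0.0.0/0 (clear depth 0)
  + 81.238.211.152/32 (H2) depth=32
  + 81.238.208.0/20 (H1) depth=20
  + 128.0.0.0/1 (H0) depth=1
  + 0.0.0.0/0 (H0) depth=0

== LOOKUPS ==
["H2","H0","H0","H0","H2","H0"]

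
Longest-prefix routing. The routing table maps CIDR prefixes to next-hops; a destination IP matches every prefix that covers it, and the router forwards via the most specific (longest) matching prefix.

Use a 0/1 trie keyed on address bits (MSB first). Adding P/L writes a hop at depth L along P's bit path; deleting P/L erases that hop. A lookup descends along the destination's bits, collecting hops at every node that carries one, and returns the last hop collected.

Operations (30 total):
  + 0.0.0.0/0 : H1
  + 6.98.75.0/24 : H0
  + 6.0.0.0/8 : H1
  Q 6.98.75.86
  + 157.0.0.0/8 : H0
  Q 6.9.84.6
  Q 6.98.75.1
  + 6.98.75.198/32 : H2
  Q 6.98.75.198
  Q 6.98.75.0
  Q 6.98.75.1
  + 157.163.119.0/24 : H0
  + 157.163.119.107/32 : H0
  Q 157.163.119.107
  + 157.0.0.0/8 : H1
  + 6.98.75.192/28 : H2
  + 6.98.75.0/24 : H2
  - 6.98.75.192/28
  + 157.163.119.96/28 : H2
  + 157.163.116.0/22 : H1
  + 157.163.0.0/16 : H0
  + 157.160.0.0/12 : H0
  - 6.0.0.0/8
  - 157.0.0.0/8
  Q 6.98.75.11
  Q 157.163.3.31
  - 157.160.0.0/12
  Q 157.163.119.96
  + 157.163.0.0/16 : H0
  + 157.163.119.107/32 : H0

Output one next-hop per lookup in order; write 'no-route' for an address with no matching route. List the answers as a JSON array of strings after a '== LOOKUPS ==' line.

Trace:
  add 0.0.0.0/0 -> H1 at depth 0
  add 6.98.75.0/24 -> H0 at depth 24
  add 6.0.0.0/8 -> H1 at depth 8
  lookup 6.98.75.86: bits 000001100110001001001011 walk d0:H1→d1:-→d2:-→d3:-→d4:-→d5:-→d6:-→d7:-→d8:H1→d9:-→d10:-→d11:-→d12:-→d13:-→d14:-→d15:-→d16:-→d17:-→d18:-→d19:-→d20:-→d21:-→d22:-→d23:-→d24:H0 -> H0
  add 157.0.0.0/8 -> H0 at depth 8
  lookup 6.9.84.6: bits 000001100 walk d0:H1→d1:-→d2:-→d3:-→d4:-→d5:-→d6:-→d7:-→d8:H1→d9:- -> H1
  lookup 6.98.75.1: bits 000001100110001001001011 walk d0:H1→d1:-→d2:-→d3:-→d4:-→d5:-→d6:-→d7:-→d8:H1→d9:-→d10:-→d11:-→d12:-→d13:-→d14:-→d15:-→d16:-→d17:-→d18:-→d19:-→d20:-→d21:-→d22:-→d23:-→d24:H0 -> H0
  add 6.98.75.198/32 -> H2 at depth 32
  lookup 6.98.75.198: bits 00000110011000100100101111000110 walk d0:H1→d1:-→d2:-→d3:-→d4:-→d5:-→d6:-→d7:-→d8:H1→d9:-→d10:-→d11:-→d12:-→d13:-→d14:-→d15:-→d16:-→d17:-→d18:-→d19:-→d20:-→d21:-→d22:-→d23:-→d24:H0→d25:-→d26:-→d27:-→d28:-→d29:-→d30:-→d31:-→d32:H2 -> H2
  lookup 6.98.75.0: bits 000001100110001001001011 walk d0:H1→d1:-→d2:-→d3:-→d4:-→d5:-→d6:-→d7:-→d8:H1→d9:-→d10:-→d11:-→d12:-→d13:-→d14:-→d15:-→d16:-→d17:-→d18:-→d19:-→d20:-→d21:-→d22:-→d23:-→d24:H0 -> H0
  lookup 6.98.75.1: bits 000001100110001001001011 walk d0:H1→d1:-→d2:-→d3:-→d4:-→d5:-→d6:-→d7:-→d8:H1→d9:-→d10:-→d11:-→d12:-→d13:-→d14:-→d15:-→d16:-→d17:-→d18:-→d19:-→d20:-→d21:-→d22:-→d23:-→d24:H0 -> H0
  add 157.163.119.0/24 -> H0 at depth 24
  add 157.163.119.107/32 -> H0 at depth 32
  lookup 157.163.119.107: bits 10011101101000110111011101101011 walk d0:H1→d1:-→d2:-→d3:-→d4:-→d5:-→d6:-→d7:-→d8:H0→d9:-→d10:-→d11:-→d12:-→d13:-→d14:-→d15:-→d16:-→d17:-→d18:-→d19:-→d20:-→d21:-→d22:-→d23:-→d24:H0→d25:-→d26:-→d27:-→d28:-→d29:-→d30:-→d31:-→d32:H0 -> H0
  add 157.0.0.0/8 -> H1 at depth 8
  add 6.98.75.192/28 -> H2 at depth 28
  add 6.98.75.0/24 -> H2 at depth 24
  - 6.98.75.192/28 clear@28
  add 157.163.119.96/28 -> H2 at depth 28
  add 157.163.116.0/22 -> H1 at depth 22
  add 157.163.0.0/16 -> H0 at depth 16
  add 157.160.0.0/12 -> H0 at depth 12
  - 6.0.0.0/8 clear@8
  - 157.0.0.0/8 clear@8
  lookup 6.98.75.11: bits 000001100110001001001011 walk d0:H1→d1:-→d2:-→d3:-→d4:-→d5:-→d6:-→d7:-→d8:-→d9:-→d10:-→d11:-→d12:-→d13:-→d14:-→d15:-→d16:-→d17:-→d18:-→d19:-→d20:-→d21:-→d22:-→d23:-→d24:H2 -> H2
  lookup 157.163.3.31: bits 10011101101000110 walk d0:H1→d1:-→d2:-→d3:-→d4:-→d5:-→d6:-→d7:-→d8:-→d9:-→d10:-→d11:-→d12:H0→d13:-→d14:-→d15:-→d16:H0→d17:- -> H0
  - 157.160.0.0/12 clear@12
  lookup 157.163.119.96: bits 1001110110100011011101110110 walk d0:H1→d1:-→d2:-→d3:-→d4:-→d5:-→d6:-→d7:-→d8:-→d9:-→d10:-→d11:-→d12:-→d13:-→d14:-→d15:-→d16:H0→d17:-→d18:-→d19:-→d20:-→d21:-→d22:H1→d23:-→d24:H0→d25:-→d26:-→d27:-→d28:H2 -> H2
  add 157.163.0.0/16 -> H0 at depth 16
  add 157.163.119.107/32 -> H0 at depth 32

== LOOKUPS ==
["H0","H1","H0","H2","H0","H0","H0","H2","H0","H2"]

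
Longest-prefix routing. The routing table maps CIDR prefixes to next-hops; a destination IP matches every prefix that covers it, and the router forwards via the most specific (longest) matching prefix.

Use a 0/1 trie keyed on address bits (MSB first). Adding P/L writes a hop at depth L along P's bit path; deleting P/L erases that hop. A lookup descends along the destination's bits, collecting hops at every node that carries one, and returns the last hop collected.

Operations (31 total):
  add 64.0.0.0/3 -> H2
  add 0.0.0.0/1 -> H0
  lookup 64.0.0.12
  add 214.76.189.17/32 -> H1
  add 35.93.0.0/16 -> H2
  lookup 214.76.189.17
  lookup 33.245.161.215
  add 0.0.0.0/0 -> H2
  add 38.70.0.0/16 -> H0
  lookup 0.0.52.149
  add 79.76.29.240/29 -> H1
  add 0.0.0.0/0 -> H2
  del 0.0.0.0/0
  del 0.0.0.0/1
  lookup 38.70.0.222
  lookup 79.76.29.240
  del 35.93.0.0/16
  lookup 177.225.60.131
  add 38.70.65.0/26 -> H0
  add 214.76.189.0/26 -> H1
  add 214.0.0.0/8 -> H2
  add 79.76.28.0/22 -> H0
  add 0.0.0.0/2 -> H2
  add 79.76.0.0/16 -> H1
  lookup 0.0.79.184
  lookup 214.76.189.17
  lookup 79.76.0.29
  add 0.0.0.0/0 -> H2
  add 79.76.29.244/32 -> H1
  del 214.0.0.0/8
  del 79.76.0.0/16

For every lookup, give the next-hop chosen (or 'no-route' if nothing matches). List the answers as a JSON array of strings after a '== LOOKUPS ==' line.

Apply in order:
  + 64.0.0.0/3 (H2) depth=3
  + 0.0.0.0/1 (H0) depth=1
  ? 64.0.0.12  path d0:-→d1:H0→d2:-→d3:H2  best=H2
  + 214.76.189.17/32 (H1) depth=32
  + 35.93.0.0/16 (H2) depth=16
  ? 214.76.189.17  path d0:-→d1:-→d2:-→d3:-→d4:-→d5:-→d6:-→d7:-→d8:-→d9:-→d10:-→d11:-→d12:-→d13:-→d14:-→d15:-→d16:-→d17:-→d18:-→d19:-→d20:-→d21:-→d22:-→d23:-→d24:-→d25:-→d26:-→d27:-→d28:-→d29:-→d30:-→d31:-→d32:H1  best=H1
  ? 33.245.161.215  path d0:-→d1:H0→d2:-→d3:-→d4:-→d5:-→d6:-  best=H0
  + 0.0.0.0/0 (H2) depth=0
  + 38.70.0.0/16 (H0) depth=16
  ? 0.0.52.149  path d0:H2→d1:H0→d2:-  best=H0
  + 79.76.29.240/29 (H1) depth=29
  + 0.0.0.0/0 (H2) depth=0
  - 0.0.0.0/0 clear@0
  - 0.0.0.0/1 clear@1
  ? 38.70.0.222  path d0:-→d1:-→d2:-→d3:-→d4:-→d5:-→d6:-→d7:-→d8:-→d9:-→d10:-→d11:-→d12:-→d13:-→d14:-→d15:-→d16:H0  best=H0
  ? 79.76.29.240  path d0:-→d1:-→d2:-→d3:H2→d4:-→d5:-→d6:-→d7:-→d8:-→d9:-→d10:-→d11:-→d12:-→d13:-→d14:-→d15:-→d16:-→d17:-→d18:-→d19:-→d20:-→d21:-→d22:-→d23:-→d24:-→d25:-→d26:-→d27:-→d28:-→d29:H1  best=H1
  - 35.93.0.0/16 clear@16
  ? 177.225.60.131  path d0:-→d1:-  best=no-route
  + 38.70.65.0/26 (H0) depth=26
  + 214.76.189.0/26 (H1) depth=26
  + 214.0.0.0/8 (H2) depth=8
  + 79.76.28.0/22 (H0) depth=22
  + 0.0.0.0/2 (H2) depth=2
  + 79.76.0.0/16 (H1) depth=16
  ? 0.0.79.184  path d0:-→d1:-→d2:H2  best=H2
  ? 214.76.189.17  path d0:-→d1:-→d2:-→d3:-→d4:-→d5:-→d6:-→d7:-→d8:H2→d9:-→d10:-→d11:-→d12:-→d13:-→d14:-→d15:-→d16:-→d17:-→d18:-→d19:-→d20:-→d21:-→d22:-→d23:-→d24:-→d25:-→d26:H1→d27:-→d28:-→d29:-→d30:-→d31:-→d32:H1  best=H1
  ? 79.76.0.29  path d0:-→d1:-→d2:-→d3:H2→d4:-→d5:-→d6:-→d7:-→d8:-→d9:-→d10:-→d11:-→d12:-→d13:-→d14:-→d15:-→d16:H1→d17:-→d18:-→d19:-  best=H1
  + 0.0.0.0/0 (H2) depth=0
  + 79.76.29.244/32 (H1) depth=32
  - 214.0.0.0/8 clear@8
  - 79.76.0.0/16 clear@16

== LOOKUPS ==
["H2","H1","H0","H0","H0","H1","no-route","H2","H1","H1"]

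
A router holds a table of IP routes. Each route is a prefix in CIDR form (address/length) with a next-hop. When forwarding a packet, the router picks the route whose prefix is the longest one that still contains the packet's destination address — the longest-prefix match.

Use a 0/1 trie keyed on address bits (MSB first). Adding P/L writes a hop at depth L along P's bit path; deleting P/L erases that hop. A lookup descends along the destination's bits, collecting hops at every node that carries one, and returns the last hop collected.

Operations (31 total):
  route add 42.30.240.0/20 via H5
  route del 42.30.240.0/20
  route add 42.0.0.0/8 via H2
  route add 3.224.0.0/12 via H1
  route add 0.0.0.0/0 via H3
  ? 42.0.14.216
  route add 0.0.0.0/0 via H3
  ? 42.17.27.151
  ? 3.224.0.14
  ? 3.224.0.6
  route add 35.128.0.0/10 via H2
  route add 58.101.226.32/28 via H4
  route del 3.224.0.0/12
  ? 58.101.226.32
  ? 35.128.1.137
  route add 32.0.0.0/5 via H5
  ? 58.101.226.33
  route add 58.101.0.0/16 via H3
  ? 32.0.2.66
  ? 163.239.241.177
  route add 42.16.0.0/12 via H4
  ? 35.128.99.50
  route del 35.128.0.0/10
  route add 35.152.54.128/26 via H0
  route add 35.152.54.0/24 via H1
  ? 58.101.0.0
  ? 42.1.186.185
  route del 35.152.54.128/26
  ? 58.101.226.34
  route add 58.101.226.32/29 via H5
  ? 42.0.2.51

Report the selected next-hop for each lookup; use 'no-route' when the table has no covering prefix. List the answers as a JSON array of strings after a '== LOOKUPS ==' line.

Trace:
  add 42.30.240.0/20 -> H5 at depth 20
  - 42.30.240.0/20 clear@20
  add 42.0.0.0/8 -> H2 at depth 8
  add 3.224.0.0/12 -> H1 at depth 12
  add 0.0.0.0/0 -> H3 at depth 0
  lookup 42.0.14.216: bits 00101010000 walk d0:H3→d1:-→d2:-→d3:-→d4:-→d5:-→d6:-→d7:-→d8:H2→d9:-→d10:-→d11:- -> H2
  add 0.0.0.0/0 -> H3 at depth 0
  lookup 42.17.27.151: bits 001010100001 walk d0:H3→d1:-→d2:-→d3:-→d4:-→d5:-→d6:-→d7:-→d8:H2→d9:-→d10:-→d11:-→d12:- -> H2
  lookup 3.224.0.14: bits 000000111110 walk d0:H3→d1:-→d2:-→d3:-→d4:-→d5:-→d6:-→d7:-→d8:-→d9:-→d10:-→d11:-→d12:H1 -> H1
  lookup 3.224.0.6: bits 000000111110 walk d0:H3→d1:-→d2:-→d3:-→d4:-→d5:-→d6:-→d7:-→d8:-→d9:-→d10:-→d11:-→d12:H1 -> H1
  add 35.128.0.0/10 -> H2 at depth 10
  add 58.101.226.32/28 -> H4 at depth 28
  - 3.224.0.0/12 clear@12
  lookup 58.101.226.32: bits 0011101001100101111000100010 walk d0:H3→d1:-→d2:-→d3:-→d4:-→d5:-→d6:-→d7:-→d8:-→d9:-→d10:-→d11:-→d12:-→d13:-→d14:-→d15:-→d16:-→d17:-→d18:-→d19:-→d20:-→d21:-→d22:-→d23:-→d24:-→d25:-→d26:-→d27:-→d28:H4 -> H4
  lookup 35.128.1.137: bits 0010001110 walk d0:H3→d1:-→d2:-→d3:-→d4:-→d5:-→d6:-→d7:-→d8:-→d9:-→d10:H2 -> H2
  add 32.0.0.0/5 -> H5 at depth 5
  lookup 58.101.226.33: bits 0011101001100101111000100010 walk d0:H3→d1:-→d2:-→d3:-→d4:-→d5:-→d6:-→d7:-→d8:-→d9:-→d10:-→d11:-→d12:-→d13:-→d14:-→d15:-→d16:-→d17:-→d18:-→d19:-→d20:-→d21:-→d22:-→d23:-→d24:-→d25:-→d26:-→d27:-→d28:H4 -> H4
  add 58.101.0.0/16 -> H3 at depth 16
  lookup 32.0.2.66: bits 001000 walk d0:H3→d1:-→d2:-→d3:-→d4:-→d5:H5→d6:- -> H5
  lookup 163.239.241.177: bits ε walk d0:H3 -> H3
  add 42.16.0.0/12 -> H4 at depth 12
  lookup 35.128.99.50: bits 0010001110 walk d0:H3→d1:-→d2:-→d3:-→d4:-→d5:H5→d6:-→d7:-→d8:-→d9:-→d10:H2 -> H2
  - 35.128.0.0/10 clear@10
  add 35.152.54.128/26 -> H0 at depth 26
  add 35.152.54.0/24 -> H1 at depth 24
  lookup 58.101.0.0: bits 0011101001100101 walk d0:H3→d1:-→d2:-→d3:-→d4:-→d5:-→d6:-→d7:-→d8:-→d9:-→d10:-→d11:-→d12:-→d13:-→d14:-→d15:-→d16:H3 -> H3
  lookup 42.1.186.185: bits 00101010000 walk d0:H3→d1:-→d2:-→d3:-→d4:-→d5:-→d6:-→d7:-→d8:H2→d9:-→d10:-→d11:- -> H2
  - 35.152.54.128/26 clear@26
  lookup 58.101.226.34: bits 0011101001100101111000100010 walk d0:H3→d1:-→d2:-→d3:-→d4:-→d5:-→d6:-→d7:-→d8:-→d9:-→d10:-→d11:-→d12:-→d13:-→d14:-→d15:-→d16:H3→d17:-→d18:-→d19:-→d20:-→d21:-→d22:-→d23:-→d24:-→d25:-→d26:-→d27:-→d28:H4 -> H4
  add 58.101.226.32/29 -> H5 at depth 29
  lookup 42.0.2.51: bits 00101010000 walk d0:H3→d1:-→d2:-→d3:-→d4:-→d5:-→d6:-→d7:-→d8:H2→d9:-→d10:-→d11:- -> H2

== LOOKUPS ==
["H2","H2","H1","H1","H4","H2","H4","H5","H3","H2","H3","H2","H4","H2"]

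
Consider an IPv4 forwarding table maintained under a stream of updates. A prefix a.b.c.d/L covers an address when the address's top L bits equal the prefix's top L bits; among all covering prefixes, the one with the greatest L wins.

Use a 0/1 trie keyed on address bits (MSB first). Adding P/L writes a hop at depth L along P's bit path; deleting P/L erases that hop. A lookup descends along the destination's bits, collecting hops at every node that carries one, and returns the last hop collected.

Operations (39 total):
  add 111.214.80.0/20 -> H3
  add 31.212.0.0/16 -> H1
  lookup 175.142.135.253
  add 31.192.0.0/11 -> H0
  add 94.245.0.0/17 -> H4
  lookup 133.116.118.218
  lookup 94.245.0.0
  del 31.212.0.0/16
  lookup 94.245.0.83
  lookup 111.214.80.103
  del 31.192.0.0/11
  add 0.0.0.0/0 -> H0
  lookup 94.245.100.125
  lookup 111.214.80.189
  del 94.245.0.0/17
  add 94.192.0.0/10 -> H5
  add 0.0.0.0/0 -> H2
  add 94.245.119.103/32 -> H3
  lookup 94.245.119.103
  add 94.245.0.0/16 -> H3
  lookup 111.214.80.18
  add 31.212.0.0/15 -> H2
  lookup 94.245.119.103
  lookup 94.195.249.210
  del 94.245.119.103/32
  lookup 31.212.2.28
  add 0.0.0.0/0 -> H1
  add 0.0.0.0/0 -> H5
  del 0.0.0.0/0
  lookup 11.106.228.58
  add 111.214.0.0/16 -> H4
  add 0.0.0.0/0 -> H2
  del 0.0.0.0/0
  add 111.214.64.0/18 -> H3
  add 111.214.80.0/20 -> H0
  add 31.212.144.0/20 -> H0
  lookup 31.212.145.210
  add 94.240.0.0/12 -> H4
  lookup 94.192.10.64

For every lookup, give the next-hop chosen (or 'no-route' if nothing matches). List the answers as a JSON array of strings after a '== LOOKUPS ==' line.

Process each operation:
  add 111.214.80.0/20 -> H3 at depth 20
  add 31.212.0.0/16 -> H1 at depth 16
  ? 175.142.135.253  path d0:-  best=no-route
  add 31.192.0.0/11 -> H0 at depth 11
  add 94.245.0.0/17 -> H4 at depth 17
  ? 133.116.118.218  path d0:-  best=no-route
  ? 94.245.0.0  path d0:-→d1:-→d2:-→d3:-→d4:-→d5:-→d6:-→d7:-→d8:-→d9:-→d10:-→d11:-→d12:-→d13:-→d14:-→d15:-→d16:-→d17:H4  best=H4
  del 31.212.0.0/16 (clear depth 16)
  ? 94.245.0.83  path d0:-→d1:-→d2:-→d3:-→d4:-→d5:-→d6:-→d7:-→d8:-→d9:-→d10:-→d11:-→d12:-→d13:-→d14:-→d15:-→d16:-→d17:H4  best=H4
  ? 111.214.80.103  path d0:-→d1:-→d2:-→d3:-→d4:-→d5:-→d6:-→d7:-→d8:-→d9:-→d10:-→d11:-→d12:-→d13:-→d14:-→d15:-→d16:-→d17:-→d18:-→d19:-→d20:H3  best=H3
  del 31.192.0.0/11 (clear depth 11)
  add 0.0.0.0/0 -> H0 at depth 0
  ? 94.245.100.125  path d0:H0→d1:-→d2:-→d3:-→d4:-→d5:-→d6:-→d7:-→d8:-→d9:-→d10:-→d11:-→d12:-→d13:-→d14:-→d15:-→d16:-→d17:H4  best=H4
  ? 111.214.80.189  path d0:H0→d1:-→d2:-→d3:-→d4:-→d5:-→d6:-→d7:-→d8:-→d9:-→d10:-→d11:-→d12:-→d13:-→d14:-→d15:-→d16:-→d17:-→d18:-→d19:-→d20:H3  best=H3
  del 94.245.0.0/17 (clear depth 17)
  add 94.192.0.0/10 -> H5 at depth 10
  add 0.0.0.0/0 -> H2 at depth 0
  add 94.245.119.103/32 -> H3 at depth 32
  ? 94.245.119.103  path d0:H2→d1:-→d2:-→d3:-→d4:-→d5:-→d6:-→d7:-→d8:-→d9:-→d10:H5→d11:-→d12:-→d13:-→d14:-→d15:-→d16:-→d17:-→d18:-→d19:-→d20:-→d21:-→d22:-→d23:-→d24:-→d25:-→d26:-→d27:-→d28:-→d29:-→d30:-→d31:-→d32:H3  best=H3
  add 94.245.0.0/16 -> H3 at depth 16
  ? 111.214.80.18  path d0:H2→d1:-→d2:-→d3:-→d4:-→d5:-→d6:-→d7:-→d8:-→d9:-→d10:-→d11:-→d12:-→d13:-→d14:-→d15:-→d16:-→d17:-→d18:-→d19:-→d20:H3  best=H3
  add 31.212.0.0/15 -> H2 at depth 15
  ? 94.245.119.103  path d0:H2→d1:-→d2:-→d3:-→d4:-→d5:-→d6:-→d7:-→d8:-→d9:-→d10:H5→d11:-→d12:-→d13:-→d14:-→d15:-→d16:H3→d17:-→d18:-→d19:-→d20:-→d21:-→d22:-→d23:-→d24:-→d25:-→d26:-→d27:-→d28:-→d29:-→d30:-→d31:-→d32:H3  best=H3
  ? 94.195.249.210  path d0:H2→d1:-→d2:-→d3:-→d4:-→d5:-→d6:-→d7:-→d8:-→d9:-→d10:H5  best=H5
  del 94.245.119.103/32 (clear depth 32)
  ? 31.212.2.28  path d0:H2→d1:-→d2:-→d3:-→d4:-→d5:-→d6:-→d7:-→d8:-→d9:-→d10:-→d11:-→d12:-→d13:-→d14:-→d15:H2→d16:-  best=H2
  add 0.0.0.0/0 -> H1 at depth 0
  add 0.0.0.0/0 -> H5 at depth 0
  del 0.0.0.0/0 (clear depth 0)
  ? 11.106.228.58  path d0:-→d1:-→d2:-→d3:-  best=no-route
  add 111.214.0.0/16 -> H4 at depth 16
  add 0.0.0.0/0 -> H2 at depth 0
  del 0.0.0.0/0 (clear depth 0)
  add 111.214.64.0/18 -> H3 at depth 18
  add 111.214.80.0/20 -> H0 at depth 20
  add 31.212.144.0/20 -> H0 at depth 20
  ? 31.212.145.210  path d0:-→d1:-→d2:-→d3:-→d4:-→d5:-→d6:-→d7:-→d8:-→d9:-→d10:-→d11:-→d12:-→d13:-→d14:-→d15:H2→d16:-→d17:-→d18:-→d19:-→d20:H0  best=H0
  add 94.240.0.0/12 -> H4 at depth 12
  ? 94.192.10.64  path d0:-→d1:-→d2:-→d3:-→d4:-→d5:-→d6:-→d7:-→d8:-→d9:-→d10:H5  best=H5

== LOOKUPS ==
["no-route","no-route","H4","H4","H3","H4","H3","H3","H3","H3","H5","H2","no-route","H0","H5"]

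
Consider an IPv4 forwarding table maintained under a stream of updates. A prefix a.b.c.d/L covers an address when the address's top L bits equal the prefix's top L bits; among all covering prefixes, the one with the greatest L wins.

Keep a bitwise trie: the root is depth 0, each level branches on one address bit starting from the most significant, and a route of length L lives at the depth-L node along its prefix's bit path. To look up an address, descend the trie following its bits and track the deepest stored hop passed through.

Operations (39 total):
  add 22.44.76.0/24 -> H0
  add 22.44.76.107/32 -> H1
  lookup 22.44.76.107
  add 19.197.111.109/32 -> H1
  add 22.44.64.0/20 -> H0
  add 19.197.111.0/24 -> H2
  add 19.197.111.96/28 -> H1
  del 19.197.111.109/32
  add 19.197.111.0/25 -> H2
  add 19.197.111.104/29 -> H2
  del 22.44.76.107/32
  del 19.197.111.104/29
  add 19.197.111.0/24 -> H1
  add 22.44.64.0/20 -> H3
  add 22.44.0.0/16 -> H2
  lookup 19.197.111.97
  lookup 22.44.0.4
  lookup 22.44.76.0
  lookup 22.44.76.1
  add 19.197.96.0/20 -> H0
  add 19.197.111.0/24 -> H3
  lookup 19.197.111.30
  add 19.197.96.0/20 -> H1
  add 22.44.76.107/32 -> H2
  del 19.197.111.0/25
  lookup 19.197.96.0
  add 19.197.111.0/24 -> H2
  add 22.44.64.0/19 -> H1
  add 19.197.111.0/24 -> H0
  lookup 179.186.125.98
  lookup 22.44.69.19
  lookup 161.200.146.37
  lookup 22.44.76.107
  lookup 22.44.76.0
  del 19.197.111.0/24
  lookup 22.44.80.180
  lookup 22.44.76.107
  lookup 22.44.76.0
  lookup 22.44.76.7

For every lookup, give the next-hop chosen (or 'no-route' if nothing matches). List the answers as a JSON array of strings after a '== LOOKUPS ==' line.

Trace:
  + 22.44.76.0/24 (H0) depth=24
  + 22.44.76.107/32 (H1) depth=32
  Q 22.44.76.107: descend 00010110001011000100110001101011 ; hops seen [H0,H1] ; pick H1
  + 19.197.111.109/32 (H1) depth=32
  + 22.44.64.0/20 (H0) depth=20
  + 19.197.111.0/24 (H2) depth=24
  + 19.197.111.96/28 (H1) depth=28
  del 19.197.111.109/32 (clear depth 32)
  + 19.197.111.0/25 (H2) depth=25
  + 19.197.111.104/29 (H2) depth=29
  del 22.44.76.107/32 (clear depth 32)
  del 19.197.111.104/29 (clear depth 29)
  + 19.197.111.0/24 (H1) depth=24
  + 22.44.64.0/20 (H3) depth=20
  + 22.44.0.0/16 (H2) depth=16
  Q 19.197.111.97: descend 0001001111000101011011110110 ; hops seen [H1,H2,H1] ; pick H1
  Q 22.44.0.4: descend 00010110001011000 ; hops seen [H2] ; pick H2
  Q 22.44.76.0: descend 0001011000101100010011000 ; hops seen [H2,H3,H0] ; pick H0
  Q 22.44.76.1: descend 0001011000101100010011000 ; hops seen [H2,H3,H0] ; pick H0
  + 19.197.96.0/20 (H0) depth=20
  + 19.197.111.0/24 (H3) depth=24
  Q 19.197.111.30: descend 0001001111000101011011110 ; hops seen [H0,H3,H2] ; pick H2
  + 19.197.96.0/20 (H1) depth=20
  + 22.44.76.107/32 (H2) depth=32
  del 19.197.111.0/25 (clear depth 25)
  Q 19.197.96.0: descend 00010011110001010110 ; hops seen [H1] ; pick H1
  + 19.197.111.0/24 (H2) depth=24
  + 22.44.64.0/19 (H1) depth=19
  + 19.197.111.0/24 (H0) depth=24
  Q 179.186.125.98: descend ε ; hops seen [∅] ; pick no-route
  Q 22.44.69.19: descend 00010110001011000100 ; hops seen [H2,H1,H3] ; pick H3
  Q 161.200.146.37: descend ε ; hops seen [∅] ; pick no-route
  Q 22.44.76.107: descend 00010110001011000100110001101011 ; hops seen [H2,H1,H3,H0,H2] ; pick H2
  Q 22.44.76.0: descend 0001011000101100010011000 ; hops seen [H2,H1,H3,H0] ; pick H0
  del 19.197.111.0/24 (clear depth 24)
  Q 22.44.80.180: descend 0001011000101100010 ; hops seen [H2,H1] ; pick H1
  Q 22.44.76.107: descend 00010110001011000100110001101011 ; hops seen [H2,H1,H3,H0,H2] ; pick H2
  Q 22.44.76.0: descend 0001011000101100010011000 ; hops seen [H2,H1,H3,H0] ; pick H0
  Q 22.44.76.7: descend 0001011000101100010011000 ; hops seen [H2,H1,H3,H0] ; pick H0

== LOOKUPS ==
["H1","H1","H2","H0","H0","H2","H1","no-route","H3","no-route","H2","H0","H1","H2","H0","H0"]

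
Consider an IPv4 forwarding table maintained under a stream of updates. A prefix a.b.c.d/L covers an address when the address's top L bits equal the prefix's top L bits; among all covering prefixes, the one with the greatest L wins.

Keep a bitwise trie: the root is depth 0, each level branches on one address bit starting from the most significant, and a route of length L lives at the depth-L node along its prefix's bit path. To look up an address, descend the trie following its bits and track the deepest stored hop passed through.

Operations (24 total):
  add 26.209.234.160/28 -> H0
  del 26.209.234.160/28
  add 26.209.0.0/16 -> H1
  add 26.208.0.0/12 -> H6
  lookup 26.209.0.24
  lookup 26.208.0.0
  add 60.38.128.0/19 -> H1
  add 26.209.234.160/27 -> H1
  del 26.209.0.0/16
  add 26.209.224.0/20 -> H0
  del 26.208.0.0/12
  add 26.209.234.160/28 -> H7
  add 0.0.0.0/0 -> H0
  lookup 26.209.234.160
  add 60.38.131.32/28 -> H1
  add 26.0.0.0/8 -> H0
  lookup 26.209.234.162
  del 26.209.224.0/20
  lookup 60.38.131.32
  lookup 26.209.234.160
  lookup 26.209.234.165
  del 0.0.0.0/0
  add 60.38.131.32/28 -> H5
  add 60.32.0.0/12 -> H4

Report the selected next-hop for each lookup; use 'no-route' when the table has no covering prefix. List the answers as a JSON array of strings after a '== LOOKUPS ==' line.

Trace:
  + 26.209.234.160/28 (H0) depth=28
  - 26.209.234.160/28 clear@28
  + 26.209.0.0/16 (H1) depth=16
  + 26.208.0.0/12 (H6) depth=12
  Q 26.209.0.24: descend 0001101011010001 ; hops seen [H6,H1] ; pick H1
  Q 26.208.0.0: descend 000110101101000 ; hops seen [H6] ; pick H6
  + 60.38.128.0/19 (H1) depth=19
  + 26.209.234.160/27 (H1) depth=27
  - 26.209.0.0/16 clear@16
  + 26.209.224.0/20 (H0) depth=20
  - 26.208.0.0/12 clear@12
  + 26.209.234.160/28 (H7) depth=28
  + 0.0.0.0/0 (H0) depth=0
  Q 26.209.234.160: descend 0001101011010001111010101010 ; hops seen [H0,H0,H1,H7] ; pick H7
  + 60.38.131.32/28 (H1) depth=28
  + 26.0.0.0/8 (H0) depth=8
  Q 26.209.234.162: descend 0001101011010001111010101010 ; hops seen [H0,H0,H0,H1,H7] ; pick H7
  - 26.209.224.0/20 clear@20
  Q 60.38.131.32: descend 0011110000100110100000110010 ; hops seen [H0,H1,H1] ; pick H1
  Q 26.209.234.160: descend 0001101011010001111010101010 ; hops seen [H0,H0,H1,H7] ; pick H7
  Q 26.209.234.165: descend 0001101011010001111010101010 ; hops seen [H0,H0,H1,H7] ; pick H7
  - 0.0.0.0/0 clear@0
  + 60.38.131.32/28 (H5) depth=28
  + 60.32.0.0/12 (H4) depth=12

== LOOKUPS ==
["H1","H6","H7","H7","H1","H7","H7"]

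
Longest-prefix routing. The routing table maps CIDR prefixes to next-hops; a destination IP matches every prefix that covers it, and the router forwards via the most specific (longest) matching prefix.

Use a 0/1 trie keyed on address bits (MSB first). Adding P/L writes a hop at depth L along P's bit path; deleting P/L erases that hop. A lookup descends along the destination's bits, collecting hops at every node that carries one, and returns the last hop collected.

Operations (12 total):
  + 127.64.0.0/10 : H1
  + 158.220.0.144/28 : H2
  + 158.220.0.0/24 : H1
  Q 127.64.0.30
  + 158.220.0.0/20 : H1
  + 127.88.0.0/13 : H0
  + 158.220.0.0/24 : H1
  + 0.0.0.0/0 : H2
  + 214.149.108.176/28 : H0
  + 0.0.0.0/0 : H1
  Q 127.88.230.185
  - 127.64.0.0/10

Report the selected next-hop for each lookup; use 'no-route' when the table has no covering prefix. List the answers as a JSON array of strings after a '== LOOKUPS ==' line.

Trace:
  + 127.64.0.0/10 (H1) depth=10
  + 158.220.0.144/28 (H2) depth=28
  + 158.220.0.0/24 (H1) depth=24
  ? 127.64.0.30  path d0:-→d1:-→d2:-→d3:-→d4:-→d5:-→d6:-→d7:-→d8:-→d9:-→d10:H1  best=H1
  + 158.220.0.0/20 (H1) depth=20
  + 127.88.0.0/13 (H0) depth=13
  + 158.220.0.0/24 (H1) depth=24
  + 0.0.0.0/0 (H2) depth=0
  + 214.149.108.176/28 (H0) depth=28
  + 0.0.0.0/0 (H1) depth=0
  ? 127.88.230.185  path d0:H1→d1:-→d2:-→d3:-→d4:-→d5:-→d6:-→d7:-→d8:-→d9:-→d10:H1→d11:-→d12:-→d13:H0  best=H0
  del 127.64.0.0/10 (clear depth 10)

== LOOKUPS ==
["H1","H0"]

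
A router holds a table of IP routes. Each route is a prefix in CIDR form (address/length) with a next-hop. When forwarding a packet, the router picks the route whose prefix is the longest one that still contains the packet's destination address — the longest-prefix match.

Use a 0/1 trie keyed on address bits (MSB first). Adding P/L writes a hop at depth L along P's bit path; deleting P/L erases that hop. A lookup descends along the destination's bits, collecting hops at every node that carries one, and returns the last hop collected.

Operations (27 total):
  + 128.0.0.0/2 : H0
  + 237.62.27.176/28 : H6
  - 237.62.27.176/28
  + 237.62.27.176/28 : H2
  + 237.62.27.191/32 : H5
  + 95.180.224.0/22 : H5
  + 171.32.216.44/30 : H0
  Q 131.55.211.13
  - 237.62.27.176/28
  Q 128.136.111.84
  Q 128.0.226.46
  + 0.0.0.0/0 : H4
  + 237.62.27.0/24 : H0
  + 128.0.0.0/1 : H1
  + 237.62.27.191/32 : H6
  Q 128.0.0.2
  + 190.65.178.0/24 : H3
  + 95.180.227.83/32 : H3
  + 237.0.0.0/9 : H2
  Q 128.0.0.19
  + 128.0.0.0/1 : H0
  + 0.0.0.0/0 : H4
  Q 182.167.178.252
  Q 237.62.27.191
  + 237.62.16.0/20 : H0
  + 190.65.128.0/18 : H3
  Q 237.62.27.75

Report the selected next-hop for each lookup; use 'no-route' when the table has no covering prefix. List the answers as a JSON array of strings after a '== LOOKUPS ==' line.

Apply in order:
  add 128.0.0.0/2 -> H0 at depth 2
  add 237.62.27.176/28 -> H6 at depth 28
  del 237.62.27.176/28 (clear depth 28)
  add 237.62.27.176/28 -> H2 at depth 28
  add 237.62.27.191/32 -> H5 at depth 32
  add 95.180.224.0/22 -> H5 at depth 22
  add 171.32.216.44/30 -> H0 at depth 30
  lookup 131.55.211.13: bits 10 walk d0:-→d1:-→d2:H0 -> H0
  del 237.62.27.176/28 (clear depth 28)
  lookup 128.136.111.84: bits 10 walk d0:-→d1:-→d2:H0 -> H0
  lookup 128.0.226.46: bits 10 walk d0:-→d1:-→d2:H0 -> H0
  add 0.0.0.0/0 -> H4 at depth 0
  add 237.62.27.0/24 -> H0 at depth 24
  add 128.0.0.0/1 -> H1 at depth 1
  add 237.62.27.191/32 -> H6 at depth 32
  lookup 128.0.0.2: bits 10 walk d0:H4→d1:H1→d2:H0 -> H0
  add 190.65.178.0/24 -> H3 at depth 24
  add 95.180.227.83/32 -> H3 at depth 32
  add 237.0.0.0/9 -> H2 at depth 9
  lookup 128.0.0.19: bits 10 walk d0:H4→d1:H1→d2:H0 -> H0
  add 128.0.0.0/1 -> H0 at depth 1
  add 0.0.0.0/0 -> H4 at depth 0
  lookup 182.167.178.252: bits 1011 walk d0:H4→d1:H0→d2:H0→d3:-→d4:- -> H0
  lookup 237.62.27.191: bits 11101101001111100001101110111111 walk d0:H4→d1:H0→d2:-→d3:-→d4:-→d5:-→d6:-→d7:-→d8:-→d9:H2→d10:-→d11:-→d12:-→d13:-→d14:-→d15:-→d16:-→d17:-→d18:-→d19:-→d20:-→d21:-→d22:-→d23:-→d24:H0→d25:-→d26:-→d27:-→d28:-→d29:-→d30:-→d31:-→d32:H6 -> H6
  add 237.62.16.0/20 -> H0 at depth 20
  add 190.65.128.0/18 -> H3 at depth 18
  lookup 237.62.27.75: bits 111011010011111000011011 walk d0:H4→d1:H0→d2:-→d3:-→d4:-→d5:-→d6:-→d7:-→d8:-→d9:H2→d10:-→d11:-→d12:-→d13:-→d14:-→d15:-→d16:-→d17:-→d18:-→d19:-→d20:H0→d21:-→d22:-→d23:-→d24:H0 -> H0

== LOOKUPS ==
["H0","H0","H0","H0","H0","H0","H6","H0"]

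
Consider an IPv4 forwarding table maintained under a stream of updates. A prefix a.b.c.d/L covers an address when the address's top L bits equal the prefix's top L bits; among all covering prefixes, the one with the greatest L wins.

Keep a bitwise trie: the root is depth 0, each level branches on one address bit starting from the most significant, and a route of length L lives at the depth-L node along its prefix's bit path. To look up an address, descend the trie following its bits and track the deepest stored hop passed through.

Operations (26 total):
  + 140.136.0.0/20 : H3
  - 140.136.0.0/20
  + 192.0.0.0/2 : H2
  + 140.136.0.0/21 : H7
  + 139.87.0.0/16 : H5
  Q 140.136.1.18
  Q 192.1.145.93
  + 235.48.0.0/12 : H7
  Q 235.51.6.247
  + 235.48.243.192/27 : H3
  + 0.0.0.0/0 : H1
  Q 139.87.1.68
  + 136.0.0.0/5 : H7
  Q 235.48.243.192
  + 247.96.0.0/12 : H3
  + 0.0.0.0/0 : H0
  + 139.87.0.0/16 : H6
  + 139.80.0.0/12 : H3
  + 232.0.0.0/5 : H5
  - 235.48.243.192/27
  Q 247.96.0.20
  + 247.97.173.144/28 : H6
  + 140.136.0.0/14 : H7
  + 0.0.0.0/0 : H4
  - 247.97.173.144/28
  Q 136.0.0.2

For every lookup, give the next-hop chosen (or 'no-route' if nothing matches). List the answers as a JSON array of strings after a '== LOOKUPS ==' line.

Apply in order:
  add 140.136.0.0/20 -> H3 at depth 20
  - 140.136.0.0/20 clear@20
  add 192.0.0.0/2 -> H2 at depth 2
  add 140.136.0.0/21 -> H7 at depth 21
  add 139.87.0.0/16 -> H5 at depth 16
  Q 140.136.1.18: descend 100011001000100000000 ; hops seen [H7] ; pick H7
  Q 192.1.145.93: descend 11 ; hops seen [H2] ; pick H2
  add 235.48.0.0/12 -> H7 at depth 12
  Q 235.51.6.247: descend 111010110011 ; hops seen [H2,H7] ; pick H7
  add 235.48.243.192/27 -> H3 at depth 27
  add 0.0.0.0/0 -> H1 at depth 0
  Q 139.87.1.68: descend 1000101101010111 ; hops seen [H1,H5] ; pick H5
  add 136.0.0.0/5 -> H7 at depth 5
  Q 235.48.243.192: descend 111010110011000011110011110 ; hops seen [H1,H2,H7,H3] ; pick H3
  add 247.96.0.0/12 -> H3 at depth 12
  add 0.0.0.0/0 -> H0 at depth 0
  add 139.87.0.0/16 -> H6 at depth 16
  add 139.80.0.0/12 -> H3 at depth 12
  add 232.0.0.0/5 -> H5 at depth 5
  - 235.48.243.192/27 clear@27
  Q 247.96.0.20: descend 111101110110 ; hops seen [H0,H2,H3] ; pick H3
  add 247.97.173.144/28 -> H6 at depth 28
  add 140.136.0.0/14 -> H7 at depth 14
  add 0.0.0.0/0 -> H4 at depth 0
  - 247.97.173.144/28 clear@28
  Q 136.0.0.2: descend 100010 ; hops seen [H4,H7] ; pick H7

== LOOKUPS ==
["H7","H2","H7","H5","H3","H3","H7"]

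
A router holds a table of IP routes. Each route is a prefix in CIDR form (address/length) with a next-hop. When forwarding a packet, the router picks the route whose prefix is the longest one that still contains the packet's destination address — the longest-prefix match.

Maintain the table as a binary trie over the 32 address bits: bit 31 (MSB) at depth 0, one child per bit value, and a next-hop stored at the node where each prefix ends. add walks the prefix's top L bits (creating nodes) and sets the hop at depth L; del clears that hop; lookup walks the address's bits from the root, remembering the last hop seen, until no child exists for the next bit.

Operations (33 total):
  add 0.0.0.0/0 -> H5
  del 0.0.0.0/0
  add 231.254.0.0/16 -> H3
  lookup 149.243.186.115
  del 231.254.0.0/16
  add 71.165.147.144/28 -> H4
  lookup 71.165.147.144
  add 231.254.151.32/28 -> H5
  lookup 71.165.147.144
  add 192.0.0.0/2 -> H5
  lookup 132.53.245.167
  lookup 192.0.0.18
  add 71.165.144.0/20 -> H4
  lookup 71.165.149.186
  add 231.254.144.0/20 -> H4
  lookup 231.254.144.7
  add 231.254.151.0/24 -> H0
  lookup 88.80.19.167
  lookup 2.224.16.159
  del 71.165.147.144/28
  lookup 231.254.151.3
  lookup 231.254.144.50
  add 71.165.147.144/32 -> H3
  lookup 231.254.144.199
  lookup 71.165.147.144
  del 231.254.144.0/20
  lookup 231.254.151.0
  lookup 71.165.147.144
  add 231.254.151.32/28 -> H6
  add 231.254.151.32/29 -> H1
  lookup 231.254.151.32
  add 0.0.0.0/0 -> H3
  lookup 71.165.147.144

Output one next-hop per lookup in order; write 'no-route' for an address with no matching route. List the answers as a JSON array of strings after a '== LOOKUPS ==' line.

Trace:
  add 0.0.0.0/0 -> H5 at depth 0
  del 0.0.0.0/0 (clear depth 0)
  add 231.254.0.0/16 -> H3 at depth 16
  lookup 149.243.186.115: bits 1 walk d0:-→d1:- -> no-route
  del 231.254.0.0/16 (clear depth 16)
  add 71.165.147.144/28 -> H4 at depth 28
  lookup 71.165.147.144: bits 0100011110100101100100111001 walk d0:-→d1:-→d2:-→d3:-→d4:-→d5:-→d6:-→d7:-→d8:-→d9:-→d10:-→d11:-→d12:-→d13:-→d14:-→d15:-→d16:-→d17:-→d18:-→d19:-→d20:-→d21:-→d22:-→d23:-→d24:-→d25:-→d26:-→d27:-→d28:H4 -> H4
  add 231.254.151.32/28 -> H5 at depth 28
  lookup 71.165.147.144: bits 0100011110100101100100111001 walk d0:-→d1:-→d2:-→d3:-→d4:-→d5:-→d6:-→d7:-→d8:-→d9:-→d10:-→d11:-→d12:-→d13:-→d14:-→d15:-→d16:-→d17:-→d18:-→d19:-→d20:-→d21:-→d22:-→d23:-→d24:-→d25:-→d26:-→d27:-→d28:H4 -> H4
  add 192.0.0.0/2 -> H5 at depth 2
  lookup 132.53.245.167: bits 1 walk d0:-→d1:- -> no-route
  lookup 192.0.0.18: bits 11 walk d0:-→d1:-→d2:H5 -> H5
  add 71.165.144.0/20 -> H4 at depth 20
  lookup 71.165.149.186: bits 010001111010010110010 walk d0:-→d1:-→d2:-→d3:-→d4:-→d5:-→d6:-→d7:-→d8:-→d9:-→d10:-→d11:-→d12:-→d13:-→d14:-→d15:-→d16:-→d17:-→d18:-→d19:-→d20:H4→d21:- -> H4
  add 231.254.144.0/20 -> H4 at depth 20
  lookup 231.254.144.7: bits 111001111111111010010 walk d0:-→d1:-→d2:H5→d3:-→d4:-→d5:-→d6:-→d7:-→d8:-→d9:-→d10:-→d11:-→d12:-→d13:-→d14:-→d15:-→d16:-→d17:-→d18:-→d19:-→d20:H4→d21:- -> H4
  add 231.254.151.0/24 -> H0 at depth 24
  lookup 88.80.19.167: bits 010 walk d0:-→d1:-→d2:-→d3:- -> no-route
  lookup 2.224.16.159: bits 0 walk d0:-→d1:- -> no-route
  del 71.165.147.144/28 (clear depth 28)
  lookup 231.254.151.3: bits 11100111111111101001011100 walk d0:-→d1:-→d2:H5→d3:-→d4:-→d5:-→d6:-→d7:-→d8:-→d9:-→d10:-→d11:-→d12:-→d13:-→d14:-→d15:-→d16:-→d17:-→d18:-→d19:-→d20:H4→d21:-→d22:-→d23:-→d24:H0→d25:-→d26:- -> H0
  lookup 231.254.144.50: bits 111001111111111010010 walk d0:-→d1:-→d2:H5→d3:-→d4:-→d5:-→d6:-→d7:-→d8:-→d9:-→d10:-→d11:-→d12:-→d13:-→d14:-→d15:-→d16:-→d17:-→d18:-→d19:-→d20:H4→d21:- -> H4
  add 71.165.147.144/32 -> H3 at depth 32
  lookup 231.254.144.199: bits 111001111111111010010 walk d0:-→d1:-→d2:H5→d3:-→d4:-→d5:-→d6:-→d7:-→d8:-→d9:-→d10:-→d11:-→d12:-→d13:-→d14:-→d15:-→d16:-→d17:-→d18:-→d19:-→d20:H4→d21:- -> H4
  lookup 71.165.147.144: bits 01000111101001011001001110010000 walk d0:-→d1:-→d2:-→d3:-→d4:-→d5:-→d6:-→d7:-→d8:-→d9:-→d10:-→d11:-→d12:-→d13:-→d14:-→d15:-→d16:-→d17:-→d18:-→d19:-→d20:H4→d21:-→d22:-→d23:-→d24:-→d25:-→d26:-→d27:-→d28:-→d29:-→d30:-→d31:-→d32:H3 -> H3
  del 231.254.144.0/20 (clear depth 20)
  lookup 231.254.151.0: bits 11100111111111101001011100 walk d0:-→d1:-→d2:H5→d3:-→d4:-→d5:-→d6:-→d7:-→d8:-→d9:-→d10:-→d11:-→d12:-→d13:-→d14:-→d15:-→d16:-→d17:-→d18:-→d19:-→d20:-→d21:-→d22:-→d23:-→d24:H0→d25:-→d26:- -> H0
  lookup 71.165.147.144: bits 01000111101001011001001110010000 walk d0:-→d1:-→d2:-→d3:-→d4:-→d5:-→d6:-→d7:-→d8:-→d9:-→d10:-→d11:-→d12:-→d13:-→d14:-→d15:-→d16:-→d17:-→d18:-→d19:-→d20:H4→d21:-→d22:-→d23:-→d24:-→d25:-→d26:-→d27:-→d28:-→d29:-→d30:-→d31:-→d32:H3 -> H3
  add 231.254.151.32/28 -> H6 at depth 28
  add 231.254.151.32/29 -> H1 at depth 29
  lookup 231.254.151.32: bits 11100111111111101001011100100 walk d0:-→d1:-→d2:H5→d3:-→d4:-→d5:-→d6:-→d7:-→d8:-→d9:-→d10:-→d11:-→d12:-→d13:-→d14:-→d15:-→d16:-→d17:-→d18:-→d19:-→d20:-→d21:-→d22:-→d23:-→d24:H0→d25:-→d26:-→d27:-→d28:H6→d29:H1 -> H1
  add 0.0.0.0/0 -> H3 at depth 0
  lookup 71.165.147.144: bits 01000111101001011001001110010000 walk d0:H3→d1:-→d2:-→d3:-→d4:-→d5:-→d6:-→d7:-→d8:-→d9:-→d10:-→d11:-→d12:-→d13:-→d14:-→d15:-→d16:-→d17:-→d18:-→d19:-→d20:H4→d21:-→d22:-→d23:-→d24:-→d25:-→d26:-→d27:-→d28:-→d29:-→d30:-→d31:-→d32:H3 -> H3

== LOOKUPS ==
["no-route","H4","H4","no-route","H5","H4","H4","no-route","no-route","H0","H4","H4","H3","H0","H3","H1","H3"]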